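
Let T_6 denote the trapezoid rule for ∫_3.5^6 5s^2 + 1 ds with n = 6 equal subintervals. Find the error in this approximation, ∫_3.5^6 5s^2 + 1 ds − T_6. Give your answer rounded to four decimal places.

-0.3617

Exact integral: ∫_3.5^6 f(s) ds ≈ 291.041667.
T_6 ≈ 291.403356.
Error ≈ 291.041667 − 291.403356 ≈ -0.3617.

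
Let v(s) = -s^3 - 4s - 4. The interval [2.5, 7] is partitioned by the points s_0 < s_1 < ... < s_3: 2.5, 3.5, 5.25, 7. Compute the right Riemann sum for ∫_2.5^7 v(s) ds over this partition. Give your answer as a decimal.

Subinterval widths: 1, 1.75, 1.75.
Right endpoints: 3.5, 5.25, 7.
v(3.5) = -60.875, v(5.25) = -169.703125, v(7) = -375.
Sum = Σ Δs_i · v(s_i).
Sum = -1014.10546875.

-1014.10546875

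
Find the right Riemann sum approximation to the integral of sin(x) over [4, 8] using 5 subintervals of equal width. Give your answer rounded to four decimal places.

0.2177

Δx = (8 − 4)/5 = 0.8.
Right endpoints: 4.8, 5.6, 6.4, 7.2, 8.
f(4.8) ≈ -0.9962, f(5.6) ≈ -0.6313, f(6.4) ≈ 0.1165, f(7.2) ≈ 0.7937, f(8) ≈ 0.9894.
Sum = Δx · [f(4.8) + f(5.6) + f(6.4) + f(7.2) + f(8)].
Sum ≈ 0.2177.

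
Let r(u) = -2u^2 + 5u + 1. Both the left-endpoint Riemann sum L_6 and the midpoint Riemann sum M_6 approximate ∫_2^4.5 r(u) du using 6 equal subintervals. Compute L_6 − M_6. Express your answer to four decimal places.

L_6 ≈ -8.269676.
M_6 ≈ -12.219329.
L_6 − M_6 ≈ 3.9497.

3.9497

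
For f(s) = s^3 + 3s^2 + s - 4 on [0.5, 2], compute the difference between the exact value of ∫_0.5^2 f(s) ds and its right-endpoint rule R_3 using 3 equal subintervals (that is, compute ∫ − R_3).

-5.578125

Exact integral: ∫_0.5^2 f(s) ds = 7.734375.
R_3 = 13.3125.
Error = 7.734375 − 13.3125 = -5.578125.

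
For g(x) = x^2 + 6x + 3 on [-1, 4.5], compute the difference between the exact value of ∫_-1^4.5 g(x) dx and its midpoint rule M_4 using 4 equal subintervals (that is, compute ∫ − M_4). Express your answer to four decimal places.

0.8665

Exact integral: ∫_-1^4.5 g(x) dx ≈ 104.958333.
M_4 ≈ 104.091797.
Error ≈ 104.958333 − 104.091797 ≈ 0.8665.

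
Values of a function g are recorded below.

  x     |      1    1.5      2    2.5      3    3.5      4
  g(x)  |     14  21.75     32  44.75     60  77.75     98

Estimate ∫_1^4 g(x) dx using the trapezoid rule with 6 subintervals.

Δx = 0.5.
T_6 = (0.5/2)·[14 + 2·21.75 + 2·32 + 2·44.75 + 2·60 + 2·77.75 + 98] = 146.125.

146.125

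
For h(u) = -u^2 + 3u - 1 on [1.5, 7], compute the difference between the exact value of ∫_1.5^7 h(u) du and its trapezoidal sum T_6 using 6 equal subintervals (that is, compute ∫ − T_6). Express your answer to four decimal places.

Exact integral: ∫_1.5^7 h(u) du ≈ -48.583333.
T_6 ≈ -49.353588.
Error ≈ -48.583333 − (-49.353588) ≈ 0.7703.

0.7703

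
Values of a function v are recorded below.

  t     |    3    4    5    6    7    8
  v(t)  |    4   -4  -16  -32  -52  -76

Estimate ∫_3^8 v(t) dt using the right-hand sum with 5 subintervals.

Δt = 1.
Sum = 1·[(-4) + (-16) + (-32) + (-52) + (-76)] = -180.

-180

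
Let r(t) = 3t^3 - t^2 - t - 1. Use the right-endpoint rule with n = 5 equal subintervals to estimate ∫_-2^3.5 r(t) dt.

Δt = (3.5 − (-2))/5 = 1.1.
Right endpoints: -0.9, 0.2, 1.3, 2.4, 3.5.
r(-0.9) = -3.097, r(0.2) = -1.216, r(1.3) = 2.601, r(2.4) = 32.312, r(3.5) = 111.875.
Sum = Δt · [r(-0.9) + r(0.2) + r(1.3) + r(2.4) + r(3.5)].
Sum = 156.7225.

156.7225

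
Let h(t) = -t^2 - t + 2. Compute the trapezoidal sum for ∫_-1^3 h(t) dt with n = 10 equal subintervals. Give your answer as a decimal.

Δt = (3 − (-1))/10 = 0.4.
h(-1) = 2, h(-0.6) = 2.24, h(-0.2) = 2.16, h(0.2) = 1.76, h(0.6) = 1.04, h(1) = 0, h(1.4) = -1.36, h(1.8) = -3.04, h(2.2) = -5.04, h(2.6) = -7.36, h(3) = -10.
T_10 = (Δt/2)·[h(t_0) + 2h(t_1) + ... + 2h(t_{9}) + h(t_10)].
Sum = -5.44.

-5.44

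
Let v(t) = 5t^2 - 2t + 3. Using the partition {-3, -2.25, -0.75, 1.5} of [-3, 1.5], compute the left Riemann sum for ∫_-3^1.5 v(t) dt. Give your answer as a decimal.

106.171875

Subinterval widths: 0.75, 1.5, 2.25.
Left endpoints: -3, -2.25, -0.75.
v(-3) = 54, v(-2.25) = 32.8125, v(-0.75) = 7.3125.
Sum = Σ Δt_i · v(t_i).
Sum = 106.171875.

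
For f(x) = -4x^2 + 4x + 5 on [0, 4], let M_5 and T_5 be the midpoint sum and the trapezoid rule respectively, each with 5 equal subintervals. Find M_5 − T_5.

2.56

M_5 = -32.48.
T_5 = -35.04.
M_5 − T_5 = 2.56.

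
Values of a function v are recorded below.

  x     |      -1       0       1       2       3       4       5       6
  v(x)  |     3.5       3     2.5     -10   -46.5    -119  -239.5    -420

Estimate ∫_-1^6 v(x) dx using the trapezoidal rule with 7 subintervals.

Δx = 1.
T_7 = (1/2)·[3.5 + 2·3 + 2·2.5 + 2·(-10) + 2·(-46.5) + 2·(-119) + 2·(-239.5) + (-420)] = -617.75.

-617.75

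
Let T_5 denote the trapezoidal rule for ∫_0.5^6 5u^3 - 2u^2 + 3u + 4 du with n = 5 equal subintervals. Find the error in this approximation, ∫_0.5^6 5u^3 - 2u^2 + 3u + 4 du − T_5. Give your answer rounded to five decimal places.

-51.85354

Exact integral: ∫_0.5^6 f(u) du ≈ 1551.6302083.
T_5 = 1603.48375.
Error ≈ 1551.6302083 − 1603.48375 ≈ -51.85354.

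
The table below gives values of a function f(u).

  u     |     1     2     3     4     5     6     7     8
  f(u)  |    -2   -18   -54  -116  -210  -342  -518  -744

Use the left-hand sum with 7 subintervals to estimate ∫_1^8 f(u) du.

-1260

Δu = 1.
Sum = 1·[(-2) + (-18) + (-54) + (-116) + (-210) + (-342) + (-518)] = -1260.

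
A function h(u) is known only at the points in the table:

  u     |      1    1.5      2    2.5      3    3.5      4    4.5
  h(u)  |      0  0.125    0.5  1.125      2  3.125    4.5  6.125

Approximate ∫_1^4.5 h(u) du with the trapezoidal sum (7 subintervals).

Δu = 0.5.
T_7 = (0.5/2)·[0 + 2·0.125 + 2·0.5 + 2·1.125 + 2·2 + 2·3.125 + 2·4.5 + 6.125] = 7.21875.

7.21875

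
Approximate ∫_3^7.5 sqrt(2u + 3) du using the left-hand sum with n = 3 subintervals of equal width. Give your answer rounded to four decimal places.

Δu = (7.5 − 3)/3 = 1.5.
Left endpoints: 3, 4.5, 6.
f(3) ≈ 3.0000, f(4.5) ≈ 3.4641, f(6) ≈ 3.8730.
Sum = Δu · [f(3) + f(4.5) + f(6)].
Sum ≈ 15.5056.

15.5056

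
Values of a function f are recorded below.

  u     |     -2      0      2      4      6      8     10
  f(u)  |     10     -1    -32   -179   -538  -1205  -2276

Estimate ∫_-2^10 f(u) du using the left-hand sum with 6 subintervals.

-3890

Δu = 2.
Sum = 2·[10 + (-1) + (-32) + (-179) + (-538) + (-1205)] = -3890.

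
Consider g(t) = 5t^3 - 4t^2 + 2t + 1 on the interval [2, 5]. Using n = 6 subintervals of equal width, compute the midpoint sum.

626.21875

Δt = (5 − 2)/6 = 0.5.
Midpoints: 2.25, 2.75, 3.25, 3.75, 4.25, 4.75.
g(2.25) = 42.203125, g(2.75) = 80.234375, g(3.25) = 136.890625, g(3.75) = 215.921875, g(4.25) = 321.078125, g(4.75) = 456.109375.
Sum = Δt · [g(2.25) + g(2.75) + g(3.25) + ...].
Sum = 626.21875.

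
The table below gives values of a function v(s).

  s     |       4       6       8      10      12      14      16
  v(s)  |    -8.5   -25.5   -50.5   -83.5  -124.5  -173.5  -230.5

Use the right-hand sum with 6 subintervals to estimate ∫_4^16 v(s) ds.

-1376

Δs = 2.
Sum = 2·[(-25.5) + (-50.5) + (-83.5) + (-124.5) + (-173.5) + (-230.5)] = -1376.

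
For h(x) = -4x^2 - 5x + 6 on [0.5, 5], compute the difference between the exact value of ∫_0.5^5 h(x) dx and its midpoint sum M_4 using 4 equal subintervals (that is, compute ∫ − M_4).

Exact integral: ∫_0.5^5 h(x) dx = -201.375.
M_4 = -199.4765625.
Error = -201.375 − (-199.4765625) = -1.8984375.

-1.8984375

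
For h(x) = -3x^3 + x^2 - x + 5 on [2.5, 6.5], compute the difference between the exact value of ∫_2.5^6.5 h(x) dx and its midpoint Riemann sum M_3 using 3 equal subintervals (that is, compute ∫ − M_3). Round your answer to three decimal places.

Exact integral: ∫_2.5^6.5 h(x) dx ≈ -1221.16667.
M_3 ≈ -1197.75926.
Error ≈ -1221.16667 − (-1197.75926) ≈ -23.407.

-23.407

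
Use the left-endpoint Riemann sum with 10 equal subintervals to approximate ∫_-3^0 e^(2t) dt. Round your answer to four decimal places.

Δt = (0 − (-3))/10 = 0.3.
Left endpoints: -3, -2.7, -2.4, -2.1, -1.8, -1.5, -1.2, -0.9, -0.6, -0.3.
f(-3) ≈ 0.0025, f(-2.7) ≈ 0.0045, f(-2.4) ≈ 0.0082, f(-2.1) ≈ 0.0150, f(-1.8) ≈ 0.0273, f(-1.5) ≈ 0.0498, f(-1.2) ≈ 0.0907, f(-0.9) ≈ 0.1653, f(-0.6) ≈ 0.3012, f(-0.3) ≈ 0.5488.
Sum = Δt · [f(-3) + f(-2.7) + f(-2.4) + ...].
Sum ≈ 0.3640.

0.3640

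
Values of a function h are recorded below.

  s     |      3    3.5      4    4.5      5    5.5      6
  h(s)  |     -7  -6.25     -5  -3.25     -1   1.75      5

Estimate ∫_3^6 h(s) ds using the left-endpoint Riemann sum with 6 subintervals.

-10.375

Δs = 0.5.
Sum = 0.5·[(-7) + (-6.25) + (-5) + (-3.25) + (-1) + 1.75] = -10.375.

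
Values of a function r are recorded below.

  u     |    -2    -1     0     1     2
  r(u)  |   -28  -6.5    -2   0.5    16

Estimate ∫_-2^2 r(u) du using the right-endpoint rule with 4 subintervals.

8

Δu = 1.
Sum = 1·[(-6.5) + (-2) + 0.5 + 16] = 8.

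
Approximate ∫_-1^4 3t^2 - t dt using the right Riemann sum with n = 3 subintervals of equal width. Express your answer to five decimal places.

97.77778

Δt = (4 − (-1))/3 = 5/3.
Right endpoints: 2/3, 7/3, 4.
f(2/3) = 2/3, f(7/3) = 14, f(4) = 44.
Sum = Δt · [f(2/3) + f(7/3) + f(4)].
Sum ≈ 97.77778.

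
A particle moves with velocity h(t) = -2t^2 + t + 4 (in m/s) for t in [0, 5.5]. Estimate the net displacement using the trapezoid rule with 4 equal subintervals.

-77.2578125

Δt = (5.5 − 0)/4 = 1.375.
h(0) = 4, h(1.375) = 1.59375, h(2.75) = -8.375, h(4.125) = -25.90625, h(5.5) = -51.
T_4 = (Δt/2)·[h(t_0) + 2h(t_1) + 2h(t_2) + 2h(t_3) + h(t_4)].
Sum = -77.2578125.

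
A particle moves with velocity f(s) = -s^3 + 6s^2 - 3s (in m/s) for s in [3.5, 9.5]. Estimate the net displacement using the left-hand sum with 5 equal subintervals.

Δs = (9.5 − 3.5)/5 = 1.2.
Left endpoints: 3.5, 4.7, 5.9, 7.1, 8.3.
f(3.5) = 20.125, f(4.7) = 14.617, f(5.9) = -14.219, f(7.1) = -76.751, f(8.3) = -183.347.
Sum = Δs · [f(3.5) + f(4.7) + f(5.9) + f(7.1) + f(8.3)].
Sum = -287.49.

-287.49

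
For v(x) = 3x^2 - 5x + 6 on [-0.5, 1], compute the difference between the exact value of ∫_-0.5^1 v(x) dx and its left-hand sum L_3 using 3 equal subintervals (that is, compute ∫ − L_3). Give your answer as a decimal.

-1.5

Exact integral: ∫_-0.5^1 v(x) dx = 8.25.
L_3 = 9.75.
Error = 8.25 − 9.75 = -1.5.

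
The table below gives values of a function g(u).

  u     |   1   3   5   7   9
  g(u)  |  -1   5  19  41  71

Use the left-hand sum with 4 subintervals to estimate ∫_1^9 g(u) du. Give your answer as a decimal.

Δu = 2.
Sum = 2·[(-1) + 5 + 19 + 41] = 128.

128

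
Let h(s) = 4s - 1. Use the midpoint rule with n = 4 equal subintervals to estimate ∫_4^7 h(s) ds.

63

Δs = (7 − 4)/4 = 0.75.
Midpoints: 4.375, 5.125, 5.875, 6.625.
h(4.375) = 16.5, h(5.125) = 19.5, h(5.875) = 22.5, h(6.625) = 25.5.
Sum = Δs · [h(4.375) + h(5.125) + h(5.875) + h(6.625)].
Sum = 63.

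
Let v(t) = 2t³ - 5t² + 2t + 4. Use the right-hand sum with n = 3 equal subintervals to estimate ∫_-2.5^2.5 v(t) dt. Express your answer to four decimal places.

Δt = (2.5 − (-2.5))/3 = 5/3.
Right endpoints: -5/6, 5/6, 2.5.
v(-5/6) = -62/27, v(5/6) = 181/54, v(2.5) = 9.
Sum = Δt · [v(-5/6) + v(5/6) + v(2.5)].
Sum ≈ 16.7593.

16.7593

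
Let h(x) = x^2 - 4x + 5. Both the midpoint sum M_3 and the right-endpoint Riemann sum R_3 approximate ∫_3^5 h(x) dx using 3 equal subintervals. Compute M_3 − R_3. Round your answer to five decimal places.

-2.88889

M_3 ≈ 10.5925926.
R_3 ≈ 13.4814815.
M_3 − R_3 ≈ -2.88889.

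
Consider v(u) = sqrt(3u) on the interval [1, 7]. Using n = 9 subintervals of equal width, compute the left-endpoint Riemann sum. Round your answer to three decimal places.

19.261

Δu = (7 − 1)/9 = 2/3.
Left endpoints: 1, 5/3, 7/3, 3, 11/3, 13/3, 5, 17/3, 19/3.
v(1) ≈ 1.732, v(5/3) ≈ 2.236, v(7/3) ≈ 2.646, v(3) ≈ 3.000, v(11/3) ≈ 3.317, v(13/3) ≈ 3.606, v(5) ≈ 3.873, v(17/3) ≈ 4.123, v(19/3) ≈ 4.359.
Sum = Δu · [v(1) + v(5/3) + v(7/3) + ...].
Sum ≈ 19.261.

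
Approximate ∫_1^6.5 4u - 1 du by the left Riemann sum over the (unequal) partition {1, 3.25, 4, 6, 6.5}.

Subinterval widths: 2.25, 0.75, 2, 0.5.
Left endpoints: 1, 3.25, 4, 6.
f(1) = 3, f(3.25) = 12, f(4) = 15, f(6) = 23.
Sum = Σ Δu_i · f(u_i).
Sum = 57.25.

57.25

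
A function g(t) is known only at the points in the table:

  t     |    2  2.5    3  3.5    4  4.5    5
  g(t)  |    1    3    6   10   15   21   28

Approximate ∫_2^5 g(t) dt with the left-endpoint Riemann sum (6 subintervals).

Δt = 0.5.
Sum = 0.5·[1 + 3 + 6 + 10 + 15 + 21] = 28.

28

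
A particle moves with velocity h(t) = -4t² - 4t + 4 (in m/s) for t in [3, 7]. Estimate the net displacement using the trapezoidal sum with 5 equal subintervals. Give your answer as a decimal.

-487.04

Δt = (7 − 3)/5 = 0.8.
h(3) = -44, h(3.8) = -68.96, h(4.6) = -99.04, h(5.4) = -134.24, h(6.2) = -174.56, h(7) = -220.
T_5 = (Δt/2)·[h(t_0) + 2h(t_1) + ... + 2h(t_{4}) + h(t_5)].
Sum = -487.04.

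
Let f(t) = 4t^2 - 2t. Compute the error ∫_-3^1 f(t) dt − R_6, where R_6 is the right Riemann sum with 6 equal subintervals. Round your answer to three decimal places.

Exact integral: ∫_-3^1 f(t) dt ≈ 45.33333.
R_6 ≈ 33.18519.
Error ≈ 45.33333 − 33.18519 ≈ 12.148.

12.148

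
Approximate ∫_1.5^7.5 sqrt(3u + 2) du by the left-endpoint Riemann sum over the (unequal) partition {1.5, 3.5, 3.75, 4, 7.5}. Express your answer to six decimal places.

Subinterval widths: 2, 0.25, 0.25, 3.5.
Left endpoints: 1.5, 3.5, 3.75, 4.
f(1.5) ≈ 2.549510, f(3.5) ≈ 3.535534, f(3.75) ≈ 3.640055, f(4) ≈ 3.741657.
Sum = Σ Δu_i · f(u_i).
Sum ≈ 19.988718.

19.988718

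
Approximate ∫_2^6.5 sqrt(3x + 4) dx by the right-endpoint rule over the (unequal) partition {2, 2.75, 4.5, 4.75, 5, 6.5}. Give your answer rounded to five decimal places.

Subinterval widths: 0.75, 1.75, 0.25, 0.25, 1.5.
Right endpoints: 2.75, 4.5, 4.75, 5, 6.5.
f(2.75) ≈ 3.50000, f(4.5) ≈ 4.18330, f(4.75) ≈ 4.27200, f(5) ≈ 4.35890, f(6.5) ≈ 4.84768.
Sum = Σ Δx_i · f(x_i).
Sum ≈ 19.37502.

19.37502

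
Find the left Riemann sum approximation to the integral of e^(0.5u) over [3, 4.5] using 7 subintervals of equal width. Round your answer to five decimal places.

9.48531

Δu = (4.5 − 3)/7 = 3/14.
Left endpoints: 3, 45/14, 24/7, 51/14, 27/7, 57/14, 30/7.
f(3) ≈ 4.48169, f(45/14) ≈ 4.98854, f(24/7) ≈ 5.55271, f(51/14) ≈ 6.18068, f(27/7) ≈ 6.87968, f(57/14) ≈ 7.65772, f(30/7) ≈ 8.52376.
Sum = Δu · [f(3) + f(45/14) + f(24/7) + ...].
Sum ≈ 9.48531.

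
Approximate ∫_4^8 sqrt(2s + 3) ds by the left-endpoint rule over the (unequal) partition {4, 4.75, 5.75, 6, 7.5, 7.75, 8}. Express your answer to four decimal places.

Subinterval widths: 0.75, 1, 0.25, 1.5, 0.25, 0.25.
Left endpoints: 4, 4.75, 5.75, 6, 7.5, 7.75.
f(4) ≈ 3.3166, f(4.75) ≈ 3.5355, f(5.75) ≈ 3.8079, f(6) ≈ 3.8730, f(7.5) ≈ 4.2426, f(7.75) ≈ 4.3012.
Sum = Σ Δs_i · f(s_i).
Sum ≈ 14.9204.

14.9204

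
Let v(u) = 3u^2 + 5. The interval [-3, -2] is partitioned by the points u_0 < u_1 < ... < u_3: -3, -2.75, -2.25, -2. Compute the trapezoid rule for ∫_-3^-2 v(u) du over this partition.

24.078125

Subinterval widths: 0.25, 0.5, 0.25.
v(-3) = 32, v(-2.75) = 27.6875, v(-2.25) = 20.1875, v(-2) = 17.
On each subinterval the trapezoid contributes (Δu_i/2)·[v(u_{i-1}) + v(u_i)].
Sum = 24.078125.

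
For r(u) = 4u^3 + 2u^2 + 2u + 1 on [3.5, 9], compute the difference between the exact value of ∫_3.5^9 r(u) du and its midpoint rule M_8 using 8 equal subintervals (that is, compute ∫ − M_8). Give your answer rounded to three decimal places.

16.681

Exact integral: ∫_3.5^9 r(u) du ≈ 6942.60417.
M_8 ≈ 6925.92334.
Error ≈ 6942.60417 − 6925.92334 ≈ 16.681.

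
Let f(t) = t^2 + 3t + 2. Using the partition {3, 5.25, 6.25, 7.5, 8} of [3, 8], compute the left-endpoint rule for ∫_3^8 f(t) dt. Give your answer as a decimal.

Subinterval widths: 2.25, 1, 1.25, 0.5.
Left endpoints: 3, 5.25, 6.25, 7.5.
f(3) = 20, f(5.25) = 45.3125, f(6.25) = 59.8125, f(7.5) = 80.75.
Sum = Σ Δt_i · f(t_i).
Sum = 205.453125.

205.453125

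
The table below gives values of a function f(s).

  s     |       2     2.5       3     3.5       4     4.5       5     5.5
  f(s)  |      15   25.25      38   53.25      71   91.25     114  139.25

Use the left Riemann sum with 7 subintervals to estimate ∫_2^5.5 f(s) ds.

Δs = 0.5.
Sum = 0.5·[15 + 25.25 + 38 + 53.25 + 71 + 91.25 + 114] = 203.875.

203.875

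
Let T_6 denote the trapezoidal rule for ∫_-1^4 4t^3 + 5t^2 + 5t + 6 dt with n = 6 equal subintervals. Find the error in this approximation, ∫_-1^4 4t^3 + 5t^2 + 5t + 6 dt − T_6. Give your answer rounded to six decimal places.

-13.310185

Exact integral: ∫_-1^4 f(t) dt ≈ 430.83333333.
T_6 ≈ 444.14351852.
Error ≈ 430.83333333 − 444.14351852 ≈ -13.310185.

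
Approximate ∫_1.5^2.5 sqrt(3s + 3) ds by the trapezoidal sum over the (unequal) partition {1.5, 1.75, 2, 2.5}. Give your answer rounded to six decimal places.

2.995490

Subinterval widths: 0.25, 0.25, 0.5.
f(1.5) ≈ 2.738613, f(1.75) ≈ 2.872281, f(2) ≈ 3.000000, f(2.5) ≈ 3.240370.
On each subinterval the trapezoid contributes (Δs_i/2)·[f(s_{i-1}) + f(s_i)].
Sum ≈ 2.995490.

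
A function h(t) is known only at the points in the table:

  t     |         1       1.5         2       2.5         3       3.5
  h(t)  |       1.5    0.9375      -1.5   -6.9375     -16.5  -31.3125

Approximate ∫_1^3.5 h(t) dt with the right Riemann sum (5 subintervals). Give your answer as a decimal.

-27.65625

Δt = 0.5.
Sum = 0.5·[0.9375 + (-1.5) + (-6.9375) + (-16.5) + (-31.3125)] = -27.65625.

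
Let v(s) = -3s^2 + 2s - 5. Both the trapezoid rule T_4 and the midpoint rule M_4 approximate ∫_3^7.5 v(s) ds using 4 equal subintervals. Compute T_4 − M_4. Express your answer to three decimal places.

T_4 = -372.97265625.
M_4 ≈ -368.70117.
T_4 − M_4 ≈ -4.271.

-4.271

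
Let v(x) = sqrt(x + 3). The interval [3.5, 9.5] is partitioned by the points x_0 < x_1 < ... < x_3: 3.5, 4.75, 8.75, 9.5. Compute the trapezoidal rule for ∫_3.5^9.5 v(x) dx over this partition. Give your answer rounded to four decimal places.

18.3680

Subinterval widths: 1.25, 4, 0.75.
v(3.5) ≈ 2.5495, v(4.75) ≈ 2.7839, v(8.75) ≈ 3.4278, v(9.5) ≈ 3.5355.
On each subinterval the trapezoid contributes (Δx_i/2)·[v(x_{i-1}) + v(x_i)].
Sum ≈ 18.3680.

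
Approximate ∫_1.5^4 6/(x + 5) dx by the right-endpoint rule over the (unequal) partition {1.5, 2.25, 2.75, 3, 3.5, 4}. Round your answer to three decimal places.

1.882

Subinterval widths: 0.75, 0.5, 0.25, 0.5, 0.5.
Right endpoints: 2.25, 2.75, 3, 3.5, 4.
f(2.25) = 24/29, f(2.75) = 24/31, f(3) = 0.75, f(3.5) = 12/17, f(4) = 2/3.
Sum = Σ Δx_i · f(x_i).
Sum ≈ 1.882.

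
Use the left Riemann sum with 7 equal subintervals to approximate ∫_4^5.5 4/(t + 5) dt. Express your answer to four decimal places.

0.6235

Δt = (5.5 − 4)/7 = 3/14.
Left endpoints: 4, 59/14, 31/7, 65/14, 34/7, 71/14, 37/7.
f(4) = 4/9, f(59/14) = 56/129, f(31/7) = 14/33, f(65/14) = 56/135, f(34/7) = 28/69, f(71/14) = 56/141, f(37/7) = 7/18.
Sum = Δt · [f(4) + f(59/14) + f(31/7) + ...].
Sum ≈ 0.6235.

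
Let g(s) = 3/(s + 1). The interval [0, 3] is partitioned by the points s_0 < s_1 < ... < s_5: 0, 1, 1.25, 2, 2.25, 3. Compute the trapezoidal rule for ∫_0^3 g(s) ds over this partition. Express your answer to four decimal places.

4.3470

Subinterval widths: 1, 0.25, 0.75, 0.25, 0.75.
g(0) = 3, g(1) = 1.5, g(1.25) = 4/3, g(2) = 1, g(2.25) = 12/13, g(3) = 0.75.
On each subinterval the trapezoid contributes (Δs_i/2)·[g(s_{i-1}) + g(s_i)].
Sum ≈ 4.3470.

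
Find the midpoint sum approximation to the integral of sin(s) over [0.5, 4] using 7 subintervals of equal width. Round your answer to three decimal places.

Δs = (4 − 0.5)/7 = 0.5.
Midpoints: 0.75, 1.25, 1.75, 2.25, 2.75, 3.25, 3.75.
f(0.75) ≈ 0.682, f(1.25) ≈ 0.949, f(1.75) ≈ 0.984, f(2.25) ≈ 0.778, f(2.75) ≈ 0.382, f(3.25) ≈ -0.108, f(3.75) ≈ -0.572.
Sum = Δs · [f(0.75) + f(1.25) + f(1.75) + ...].
Sum ≈ 1.547.

1.547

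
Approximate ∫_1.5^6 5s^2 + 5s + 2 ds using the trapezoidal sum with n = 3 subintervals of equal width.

Δs = (6 − 1.5)/3 = 1.5.
f(1.5) = 20.75, f(3) = 62, f(4.5) = 125.75, f(6) = 212.
T_3 = (Δs/2)·[f(s_0) + 2f(s_1) + 2f(s_2) + f(s_3)].
Sum = 456.1875.

456.1875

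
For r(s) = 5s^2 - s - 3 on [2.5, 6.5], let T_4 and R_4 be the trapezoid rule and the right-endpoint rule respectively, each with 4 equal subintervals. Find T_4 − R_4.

T_4 = 405.
R_4 = 493.
T_4 − R_4 = -88.

-88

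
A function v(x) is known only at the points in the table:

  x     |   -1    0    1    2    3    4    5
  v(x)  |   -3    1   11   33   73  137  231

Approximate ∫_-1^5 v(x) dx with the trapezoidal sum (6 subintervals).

369

Δx = 1.
T_6 = (1/2)·[(-3) + 2·1 + 2·11 + 2·33 + 2·73 + 2·137 + 231] = 369.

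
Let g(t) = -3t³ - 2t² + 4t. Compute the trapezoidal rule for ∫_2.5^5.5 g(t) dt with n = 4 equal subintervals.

-720.1875

Δt = (5.5 − 2.5)/4 = 0.75.
g(2.5) = -49.375, g(3.25) = -111.109375, g(4) = -208, g(4.75) = -347.640625, g(5.5) = -537.625.
T_4 = (Δt/2)·[g(t_0) + 2g(t_1) + 2g(t_2) + 2g(t_3) + g(t_4)].
Sum = -720.1875.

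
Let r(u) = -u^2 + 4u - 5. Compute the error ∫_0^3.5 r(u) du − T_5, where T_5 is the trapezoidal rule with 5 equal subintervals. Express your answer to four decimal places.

0.2858

Exact integral: ∫_0^3.5 r(u) du ≈ -7.291667.
T_5 = -7.5775.
Error ≈ -7.291667 − (-7.5775) ≈ 0.2858.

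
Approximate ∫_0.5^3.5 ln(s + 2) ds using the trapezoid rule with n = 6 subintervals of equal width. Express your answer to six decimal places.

4.080852

Δs = (3.5 − 0.5)/6 = 0.5.
f(0.5) ≈ 0.916291, f(1) ≈ 1.098612, f(1.5) ≈ 1.252763, f(2) ≈ 1.386294, f(2.5) ≈ 1.504077, f(3) ≈ 1.609438, f(3.5) ≈ 1.704748.
T_6 = (Δs/2)·[f(s_0) + 2f(s_1) + ... + 2f(s_{5}) + f(s_6)].
Sum ≈ 4.080852.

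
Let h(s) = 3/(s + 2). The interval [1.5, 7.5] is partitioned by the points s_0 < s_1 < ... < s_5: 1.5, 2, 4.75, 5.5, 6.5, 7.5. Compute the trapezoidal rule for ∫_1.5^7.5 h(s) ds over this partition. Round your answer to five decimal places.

Subinterval widths: 0.5, 2.75, 0.75, 1, 1.
h(1.5) = 6/7, h(2) = 0.75, h(4.75) = 4/9, h(5.5) = 0.4, h(6.5) = 6/17, h(7.5) = 6/19.
On each subinterval the trapezoid contributes (Δs_i/2)·[h(s_{i-1}) + h(s_i)].
Sum ≈ 3.07165.

3.07165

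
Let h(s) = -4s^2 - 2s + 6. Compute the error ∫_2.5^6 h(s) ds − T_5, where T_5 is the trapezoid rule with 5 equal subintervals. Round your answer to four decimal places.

Exact integral: ∫_2.5^6 h(s) ds ≈ -275.916667.
T_5 = -277.06.
Error ≈ -275.916667 − (-277.06) ≈ 1.1433.

1.1433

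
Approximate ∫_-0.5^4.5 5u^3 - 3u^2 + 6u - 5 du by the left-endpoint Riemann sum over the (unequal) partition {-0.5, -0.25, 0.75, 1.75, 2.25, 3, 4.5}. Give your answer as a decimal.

221.56640625

Subinterval widths: 0.25, 1, 1, 0.5, 0.75, 1.5.
Left endpoints: -0.5, -0.25, 0.75, 1.75, 2.25, 3.
f(-0.5) = -9.375, f(-0.25) = -6.765625, f(0.75) = -0.078125, f(1.75) = 23.109375, f(2.25) = 50.265625, f(3) = 121.
Sum = Σ Δu_i · f(u_i).
Sum = 221.56640625.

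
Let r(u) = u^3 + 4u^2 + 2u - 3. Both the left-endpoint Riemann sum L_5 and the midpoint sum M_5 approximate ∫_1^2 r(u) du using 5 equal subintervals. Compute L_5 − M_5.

-2.015

L_5 = 11.04.
M_5 = 13.055.
L_5 − M_5 = -2.015.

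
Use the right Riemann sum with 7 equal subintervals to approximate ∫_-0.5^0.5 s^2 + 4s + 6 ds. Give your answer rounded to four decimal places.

6.3724

Δs = (0.5 − (-0.5))/7 = 1/7.
Right endpoints: -5/14, -3/14, -1/14, 1/14, 3/14, 5/14, 0.5.
f(-5/14) = 921/196, f(-3/14) = 1017/196, f(-1/14) = 1121/196, f(1/14) = 1233/196, f(3/14) = 1353/196, f(5/14) = 1481/196, f(0.5) = 8.25.
Sum = Δs · [f(-5/14) + f(-3/14) + f(-1/14) + ...].
Sum ≈ 6.3724.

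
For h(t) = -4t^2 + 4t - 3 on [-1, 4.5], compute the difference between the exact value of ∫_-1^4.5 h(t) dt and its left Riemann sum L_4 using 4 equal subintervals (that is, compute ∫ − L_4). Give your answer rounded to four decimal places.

-30.8802

Exact integral: ∫_-1^4.5 h(t) dt ≈ -100.833333.
L_4 = -69.953125.
Error ≈ -100.833333 − (-69.953125) ≈ -30.8802.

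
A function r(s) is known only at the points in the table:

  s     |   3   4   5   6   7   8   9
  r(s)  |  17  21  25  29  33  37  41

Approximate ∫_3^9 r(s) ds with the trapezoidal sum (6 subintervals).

Δs = 1.
T_6 = (1/2)·[17 + 2·21 + 2·25 + 2·29 + 2·33 + 2·37 + 41] = 174.

174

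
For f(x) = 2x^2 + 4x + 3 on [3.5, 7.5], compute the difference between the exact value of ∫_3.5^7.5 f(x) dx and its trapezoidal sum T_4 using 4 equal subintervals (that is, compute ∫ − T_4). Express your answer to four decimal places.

-1.3333

Exact integral: ∫_3.5^7.5 f(x) dx ≈ 352.666667.
T_4 = 354.
Error ≈ 352.666667 − 354 ≈ -1.3333.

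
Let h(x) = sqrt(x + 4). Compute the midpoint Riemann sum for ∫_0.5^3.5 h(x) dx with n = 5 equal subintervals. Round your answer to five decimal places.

7.32990

Δx = (3.5 − 0.5)/5 = 0.6.
Midpoints: 0.8, 1.4, 2, 2.6, 3.2.
h(0.8) ≈ 2.19089, h(1.4) ≈ 2.32379, h(2) ≈ 2.44949, h(2.6) ≈ 2.56905, h(3.2) ≈ 2.68328.
Sum = Δx · [h(0.8) + h(1.4) + h(2) + h(2.6) + h(3.2)].
Sum ≈ 7.32990.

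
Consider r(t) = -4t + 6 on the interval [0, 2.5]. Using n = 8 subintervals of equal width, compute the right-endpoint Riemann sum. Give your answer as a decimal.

0.9375

Δt = (2.5 − 0)/8 = 0.3125.
Right endpoints: 0.3125, 0.625, 0.9375, 1.25, 1.5625, 1.875, 2.1875, 2.5.
r(0.3125) = 4.75, r(0.625) = 3.5, r(0.9375) = 2.25, r(1.25) = 1, r(1.5625) = -0.25, r(1.875) = -1.5, r(2.1875) = -2.75, r(2.5) = -4.
Sum = Δt · [r(0.3125) + r(0.625) + r(0.9375) + ...].
Sum = 0.9375.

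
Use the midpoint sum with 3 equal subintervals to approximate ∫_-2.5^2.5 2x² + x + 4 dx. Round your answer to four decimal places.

Δx = (2.5 − (-2.5))/3 = 5/3.
Midpoints: -5/3, 0, 5/3.
f(-5/3) = 71/9, f(0) = 4, f(5/3) = 101/9.
Sum = Δx · [f(-5/3) + f(0) + f(5/3)].
Sum ≈ 38.5185.

38.5185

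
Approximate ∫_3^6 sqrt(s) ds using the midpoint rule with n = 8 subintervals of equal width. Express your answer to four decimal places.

Δs = (6 − 3)/8 = 0.375.
Midpoints: 3.1875, 3.5625, 3.9375, 4.3125, 4.6875, 5.0625, 5.4375, 5.8125.
f(3.1875) ≈ 1.7854, f(3.5625) ≈ 1.8875, f(3.9375) ≈ 1.9843, f(4.3125) ≈ 2.0767, f(4.6875) ≈ 2.1651, f(5.0625) ≈ 2.2500, f(5.4375) ≈ 2.3318, f(5.8125) ≈ 2.4109.
Sum = Δs · [f(3.1875) + f(3.5625) + f(3.9375) + ...].
Sum ≈ 6.3344.

6.3344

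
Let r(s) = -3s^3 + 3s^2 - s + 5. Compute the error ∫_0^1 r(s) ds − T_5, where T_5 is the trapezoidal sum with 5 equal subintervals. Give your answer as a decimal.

0.01

Exact integral: ∫_0^1 r(s) ds = 4.75.
T_5 = 4.74.
Error = 4.75 − 4.74 = 0.01.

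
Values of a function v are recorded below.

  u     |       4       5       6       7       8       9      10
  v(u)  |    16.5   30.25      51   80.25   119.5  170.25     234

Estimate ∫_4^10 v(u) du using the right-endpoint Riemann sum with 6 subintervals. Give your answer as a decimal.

685.25

Δu = 1.
Sum = 1·[30.25 + 51 + 80.25 + 119.5 + 170.25 + 234] = 685.25.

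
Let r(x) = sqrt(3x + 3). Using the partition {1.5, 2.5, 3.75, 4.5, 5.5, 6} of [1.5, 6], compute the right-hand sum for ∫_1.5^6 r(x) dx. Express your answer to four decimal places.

Subinterval widths: 1, 1.25, 0.75, 1, 0.5.
Right endpoints: 2.5, 3.75, 4.5, 5.5, 6.
r(2.5) ≈ 3.2404, r(3.75) ≈ 3.7749, r(4.5) ≈ 4.0620, r(5.5) ≈ 4.4159, r(6) ≈ 4.5826.
Sum = Σ Δx_i · r(x_i).
Sum ≈ 17.7127.

17.7127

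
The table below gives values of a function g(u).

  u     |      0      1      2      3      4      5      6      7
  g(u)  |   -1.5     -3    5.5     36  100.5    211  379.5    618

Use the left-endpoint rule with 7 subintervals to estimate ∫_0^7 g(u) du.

Δu = 1.
Sum = 1·[(-1.5) + (-3) + 5.5 + 36 + 100.5 + 211 + 379.5] = 728.

728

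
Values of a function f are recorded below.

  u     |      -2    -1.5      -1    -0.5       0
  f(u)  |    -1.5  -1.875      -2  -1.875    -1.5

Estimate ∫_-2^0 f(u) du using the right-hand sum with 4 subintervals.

Δu = 0.5.
Sum = 0.5·[(-1.875) + (-2) + (-1.875) + (-1.5)] = -3.625.

-3.625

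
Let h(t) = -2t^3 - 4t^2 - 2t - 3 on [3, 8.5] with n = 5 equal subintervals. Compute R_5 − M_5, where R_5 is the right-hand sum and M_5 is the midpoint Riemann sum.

-855.091875

R_5 = -4265.855.
M_5 = -3410.763125.
R_5 − M_5 = -855.091875.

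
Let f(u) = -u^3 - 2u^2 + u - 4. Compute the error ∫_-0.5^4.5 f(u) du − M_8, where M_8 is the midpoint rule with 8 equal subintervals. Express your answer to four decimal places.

-1.3021

Exact integral: ∫_-0.5^4.5 f(u) du ≈ -173.333333.
M_8 = -172.03125.
Error ≈ -173.333333 − (-172.03125) ≈ -1.3021.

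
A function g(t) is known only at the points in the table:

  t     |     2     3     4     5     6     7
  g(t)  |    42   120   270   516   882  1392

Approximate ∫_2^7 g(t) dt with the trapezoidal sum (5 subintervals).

Δt = 1.
T_5 = (1/2)·[42 + 2·120 + 2·270 + 2·516 + 2·882 + 1392] = 2505.

2505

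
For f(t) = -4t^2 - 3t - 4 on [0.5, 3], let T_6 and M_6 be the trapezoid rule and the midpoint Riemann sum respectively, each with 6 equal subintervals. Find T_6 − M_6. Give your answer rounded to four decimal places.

T_6 ≈ -59.247685.
M_6 ≈ -58.813657.
T_6 − M_6 ≈ -0.4340.

-0.4340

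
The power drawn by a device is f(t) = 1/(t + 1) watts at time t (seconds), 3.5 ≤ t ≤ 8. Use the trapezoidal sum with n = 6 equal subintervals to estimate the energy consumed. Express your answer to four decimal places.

0.6949

Δt = (8 − 3.5)/6 = 0.75.
f(3.5) = 2/9, f(4.25) = 4/21, f(5) = 1/6, f(5.75) = 4/27, f(6.5) = 2/15, f(7.25) = 4/33, f(8) = 1/9.
T_6 = (Δt/2)·[f(t_0) + 2f(t_1) + ... + 2f(t_{5}) + f(t_6)].
Sum ≈ 0.6949.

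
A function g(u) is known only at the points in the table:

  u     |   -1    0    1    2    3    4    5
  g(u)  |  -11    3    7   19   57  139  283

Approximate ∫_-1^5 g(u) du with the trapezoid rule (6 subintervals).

Δu = 1.
T_6 = (1/2)·[(-11) + 2·3 + 2·7 + 2·19 + 2·57 + 2·139 + 283] = 361.

361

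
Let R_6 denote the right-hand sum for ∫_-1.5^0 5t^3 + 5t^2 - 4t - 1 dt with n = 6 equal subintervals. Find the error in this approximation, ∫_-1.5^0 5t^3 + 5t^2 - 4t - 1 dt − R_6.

Exact integral: ∫_-1.5^0 f(t) dt = 2.296875.
R_6 = 2.15234375.
Error = 2.296875 − 2.15234375 = 0.14453125.

0.14453125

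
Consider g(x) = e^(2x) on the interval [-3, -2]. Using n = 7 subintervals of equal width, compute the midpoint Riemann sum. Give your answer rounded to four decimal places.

Δx = (-2 − (-3))/7 = 1/7.
Midpoints: -41/14, -39/14, -37/14, -2.5, -33/14, -31/14, -29/14.
g(-41/14) ≈ 0.0029, g(-39/14) ≈ 0.0038, g(-37/14) ≈ 0.0051, g(-2.5) ≈ 0.0067, g(-33/14) ≈ 0.0090, g(-31/14) ≈ 0.0119, g(-29/14) ≈ 0.0159.
Sum = Δx · [g(-41/14) + g(-39/14) + g(-37/14) + ...].
Sum ≈ 0.0079.

0.0079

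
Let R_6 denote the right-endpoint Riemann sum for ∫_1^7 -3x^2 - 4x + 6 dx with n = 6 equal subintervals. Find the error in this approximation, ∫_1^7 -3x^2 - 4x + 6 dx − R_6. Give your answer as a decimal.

Exact integral: ∫_1^7 f(x) dx = -402.
R_6 = -489.
Error = -402 − (-489) = 87.

87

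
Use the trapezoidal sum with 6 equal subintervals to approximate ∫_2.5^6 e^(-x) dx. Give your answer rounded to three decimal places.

Δx = (6 − 2.5)/6 = 7/12.
f(2.5) ≈ 0.082, f(37/12) ≈ 0.046, f(11/3) ≈ 0.026, f(4.25) ≈ 0.014, f(29/6) ≈ 0.008, f(65/12) ≈ 0.004, f(6) ≈ 0.002.
T_6 = (Δx/2)·[f(x_0) + 2f(x_1) + ... + 2f(x_{5}) + f(x_6)].
Sum ≈ 0.082.

0.082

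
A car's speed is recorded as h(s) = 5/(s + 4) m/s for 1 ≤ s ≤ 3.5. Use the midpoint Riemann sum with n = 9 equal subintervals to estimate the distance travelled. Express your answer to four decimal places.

2.0270

Δs = (3.5 − 1)/9 = 5/18.
Midpoints: 41/36, 17/12, 61/36, 71/36, 2.25, 91/36, 101/36, 37/12, 121/36.
h(41/36) = 36/37, h(17/12) = 12/13, h(61/36) = 36/41, h(71/36) = 36/43, h(2.25) = 0.8, h(91/36) = 36/47, h(101/36) = 36/49, h(37/12) = 12/17, h(121/36) = 36/53.
Sum = Δs · [h(41/36) + h(17/12) + h(61/36) + ...].
Sum ≈ 2.0270.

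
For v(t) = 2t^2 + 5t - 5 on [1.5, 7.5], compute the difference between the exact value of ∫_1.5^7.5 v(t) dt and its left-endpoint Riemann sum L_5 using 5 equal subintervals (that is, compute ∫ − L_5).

79.92

Exact integral: ∫_1.5^7.5 v(t) dt = 384.
L_5 = 304.08.
Error = 384 − 304.08 = 79.92.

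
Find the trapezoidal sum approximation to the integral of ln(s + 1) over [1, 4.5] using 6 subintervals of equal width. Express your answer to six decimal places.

4.480835

Δs = (4.5 − 1)/6 = 7/12.
f(1) ≈ 0.693147, f(19/12) ≈ 0.949081, f(13/6) ≈ 1.152680, f(2.75) ≈ 1.321756, f(10/3) ≈ 1.466337, f(47/12) ≈ 1.592631, f(4.5) ≈ 1.704748.
T_6 = (Δs/2)·[f(s_0) + 2f(s_1) + ... + 2f(s_{5}) + f(s_6)].
Sum ≈ 4.480835.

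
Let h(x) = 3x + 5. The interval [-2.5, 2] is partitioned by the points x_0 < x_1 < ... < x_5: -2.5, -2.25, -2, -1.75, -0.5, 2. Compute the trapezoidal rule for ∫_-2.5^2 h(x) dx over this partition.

Subinterval widths: 0.25, 0.25, 0.25, 1.25, 2.5.
h(-2.5) = -2.5, h(-2.25) = -1.75, h(-2) = -1, h(-1.75) = -0.25, h(-0.5) = 3.5, h(2) = 11.
On each subinterval the trapezoid contributes (Δx_i/2)·[h(x_{i-1}) + h(x_i)].
Sum = 19.125.

19.125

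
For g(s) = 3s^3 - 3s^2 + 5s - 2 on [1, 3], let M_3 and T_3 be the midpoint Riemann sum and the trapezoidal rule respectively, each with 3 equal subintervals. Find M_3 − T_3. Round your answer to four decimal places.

-3.3333

M_3 ≈ 48.888889.
T_3 ≈ 52.222222.
M_3 − T_3 ≈ -3.3333.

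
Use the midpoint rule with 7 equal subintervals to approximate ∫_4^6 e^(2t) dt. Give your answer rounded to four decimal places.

78810.2829

Δt = (6 − 4)/7 = 2/7.
Midpoints: 29/7, 31/7, 33/7, 5, 37/7, 39/7, 41/7.
f(29/7) ≈ 3966.7972, f(31/7) ≈ 7024.3844, f(33/7) ≈ 12438.7444, f(5) ≈ 22026.4658, f(37/7) ≈ 39004.3544, f(39/7) ≈ 69068.7140, f(41/7) ≈ 122306.5301.
Sum = Δt · [f(29/7) + f(31/7) + f(33/7) + ...].
Sum ≈ 78810.2829.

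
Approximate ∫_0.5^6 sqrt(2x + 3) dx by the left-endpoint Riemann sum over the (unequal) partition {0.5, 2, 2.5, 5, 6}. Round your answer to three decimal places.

14.999

Subinterval widths: 1.5, 0.5, 2.5, 1.
Left endpoints: 0.5, 2, 2.5, 5.
f(0.5) ≈ 2.000, f(2) ≈ 2.646, f(2.5) ≈ 2.828, f(5) ≈ 3.606.
Sum = Σ Δx_i · f(x_i).
Sum ≈ 14.999.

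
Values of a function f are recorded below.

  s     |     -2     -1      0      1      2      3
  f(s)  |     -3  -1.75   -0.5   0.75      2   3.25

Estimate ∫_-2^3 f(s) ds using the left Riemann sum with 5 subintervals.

Δs = 1.
Sum = 1·[(-3) + (-1.75) + (-0.5) + 0.75 + 2] = -2.5.

-2.5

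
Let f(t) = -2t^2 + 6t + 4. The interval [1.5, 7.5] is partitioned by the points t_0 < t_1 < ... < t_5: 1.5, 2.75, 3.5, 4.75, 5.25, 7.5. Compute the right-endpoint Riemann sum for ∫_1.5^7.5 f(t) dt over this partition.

-161.375

Subinterval widths: 1.25, 0.75, 1.25, 0.5, 2.25.
Right endpoints: 2.75, 3.5, 4.75, 5.25, 7.5.
f(2.75) = 5.375, f(3.5) = 0.5, f(4.75) = -12.625, f(5.25) = -19.625, f(7.5) = -63.5.
Sum = Σ Δt_i · f(t_i).
Sum = -161.375.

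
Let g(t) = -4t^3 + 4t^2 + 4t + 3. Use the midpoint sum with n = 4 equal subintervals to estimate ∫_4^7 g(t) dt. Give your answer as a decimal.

Δt = (7 − 4)/4 = 0.75.
Midpoints: 4.375, 5.125, 5.875, 6.625.
g(4.375) = -237.8984375, g(5.125) = -409.8828125, g(5.875) = -646.5546875, g(6.625) = -958.0390625.
Sum = Δt · [g(4.375) + g(5.125) + g(5.875) + g(6.625)].
Sum = -1689.28125.

-1689.28125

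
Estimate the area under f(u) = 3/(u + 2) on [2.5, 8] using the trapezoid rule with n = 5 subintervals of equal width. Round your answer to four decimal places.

2.4074

Δu = (8 − 2.5)/5 = 1.1.
f(2.5) = 2/3, f(3.6) = 15/28, f(4.7) = 30/67, f(5.8) = 5/13, f(6.9) = 30/89, f(8) = 0.3.
T_5 = (Δu/2)·[f(u_0) + 2f(u_1) + ... + 2f(u_{4}) + f(u_5)].
Sum ≈ 2.4074.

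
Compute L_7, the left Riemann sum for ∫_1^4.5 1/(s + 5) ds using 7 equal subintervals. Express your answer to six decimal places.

0.475231

Δs = (4.5 − 1)/7 = 0.5.
Left endpoints: 1, 1.5, 2, 2.5, 3, 3.5, 4.
f(1) = 1/6, f(1.5) = 2/13, f(2) = 1/7, f(2.5) = 2/15, f(3) = 0.125, f(3.5) = 2/17, f(4) = 1/9.
Sum = Δs · [f(1) + f(1.5) + f(2) + ...].
Sum ≈ 0.475231.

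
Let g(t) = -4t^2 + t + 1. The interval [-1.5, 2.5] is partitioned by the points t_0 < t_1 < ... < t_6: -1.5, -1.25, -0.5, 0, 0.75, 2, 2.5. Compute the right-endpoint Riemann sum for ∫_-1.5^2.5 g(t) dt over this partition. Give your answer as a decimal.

-28.875

Subinterval widths: 0.25, 0.75, 0.5, 0.75, 1.25, 0.5.
Right endpoints: -1.25, -0.5, 0, 0.75, 2, 2.5.
g(-1.25) = -6.5, g(-0.5) = -0.5, g(0) = 1, g(0.75) = -0.5, g(2) = -13, g(2.5) = -21.5.
Sum = Σ Δt_i · g(t_i).
Sum = -28.875.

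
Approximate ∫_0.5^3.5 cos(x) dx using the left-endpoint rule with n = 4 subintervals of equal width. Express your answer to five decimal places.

-0.11066

Δx = (3.5 − 0.5)/4 = 0.75.
Left endpoints: 0.5, 1.25, 2, 2.75.
f(0.5) ≈ 0.87758, f(1.25) ≈ 0.31532, f(2) ≈ -0.41615, f(2.75) ≈ -0.92430.
Sum = Δx · [f(0.5) + f(1.25) + f(2) + f(2.75)].
Sum ≈ -0.11066.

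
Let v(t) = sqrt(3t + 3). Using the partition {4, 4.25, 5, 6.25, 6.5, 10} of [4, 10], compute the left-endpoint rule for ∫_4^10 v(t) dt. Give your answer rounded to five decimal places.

Subinterval widths: 0.25, 0.75, 1.25, 0.25, 3.5.
Left endpoints: 4, 4.25, 5, 6.25, 6.5.
v(4) ≈ 3.87298, v(4.25) ≈ 3.96863, v(5) ≈ 4.24264, v(6.25) ≈ 4.66369, v(6.5) ≈ 4.74342.
Sum = Σ Δt_i · v(t_i).
Sum ≈ 27.01590.

27.01590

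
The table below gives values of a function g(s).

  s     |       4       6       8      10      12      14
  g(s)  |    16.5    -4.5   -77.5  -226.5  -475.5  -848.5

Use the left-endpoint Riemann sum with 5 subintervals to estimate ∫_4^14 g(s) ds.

-1535

Δs = 2.
Sum = 2·[16.5 + (-4.5) + (-77.5) + (-226.5) + (-475.5)] = -1535.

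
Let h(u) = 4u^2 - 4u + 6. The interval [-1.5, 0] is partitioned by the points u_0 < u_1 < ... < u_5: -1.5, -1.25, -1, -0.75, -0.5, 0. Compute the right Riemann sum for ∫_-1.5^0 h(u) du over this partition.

15.875

Subinterval widths: 0.25, 0.25, 0.25, 0.25, 0.5.
Right endpoints: -1.25, -1, -0.75, -0.5, 0.
h(-1.25) = 17.25, h(-1) = 14, h(-0.75) = 11.25, h(-0.5) = 9, h(0) = 6.
Sum = Σ Δu_i · h(u_i).
Sum = 15.875.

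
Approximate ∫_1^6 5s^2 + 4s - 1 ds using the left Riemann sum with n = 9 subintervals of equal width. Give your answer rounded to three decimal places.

Δs = (6 − 1)/9 = 5/9.
Left endpoints: 1, 14/9, 19/9, 8/3, 29/9, 34/9, 13/3, 44/9, 49/9.
f(1) = 8, f(14/9) = 1403/81, f(19/9) = 2408/81, f(8/3) = 407/9, f(29/9) = 5168/81, f(34/9) = 6923/81, f(13/3) = 992/9, f(44/9) = 11183/81, f(49/9) = 13688/81.
Sum = Δs · [f(1) + f(14/9) + f(19/9) + ...].
Sum ≈ 370.453.

370.453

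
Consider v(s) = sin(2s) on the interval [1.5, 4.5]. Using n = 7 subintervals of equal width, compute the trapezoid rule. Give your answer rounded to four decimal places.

Δs = (4.5 − 1.5)/7 = 3/7.
v(1.5) ≈ 0.1411, v(27/14) ≈ -0.6560, v(33/14) ≈ -1.0000, v(39/14) ≈ -0.6532, v(45/14) ≈ 0.1449, v(51/14) ≈ 0.8428, v(57/14) ≈ 0.9586, v(4.5) ≈ 0.4121.
T_7 = (Δs/2)·[v(s_0) + 2v(s_1) + ... + 2v(s_{6}) + v(s_7)].
Sum ≈ -0.0370.

-0.0370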